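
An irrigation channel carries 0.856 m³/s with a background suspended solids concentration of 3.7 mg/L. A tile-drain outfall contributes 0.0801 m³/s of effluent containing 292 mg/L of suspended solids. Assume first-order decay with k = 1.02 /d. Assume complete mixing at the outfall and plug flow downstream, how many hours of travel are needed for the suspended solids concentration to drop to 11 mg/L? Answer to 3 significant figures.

Conservation of mass: C = (0.8560·3.700 + 0.08010·292.0) / 0.9361 = 26.56/0.9361 = 28.37 mg/L.
28.37·exp(−k·t) = 11 → t = ln(28.37/11)/k = 80250 s = 22.29 h.

22.3 h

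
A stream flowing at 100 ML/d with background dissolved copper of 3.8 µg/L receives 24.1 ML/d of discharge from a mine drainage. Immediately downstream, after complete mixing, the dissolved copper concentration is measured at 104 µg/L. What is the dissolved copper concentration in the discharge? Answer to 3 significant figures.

Mass balance: 100.0·3.800 + 24.10·Cₑ = 124.1·104.0
→ Cₑ = (124.1·104.0 − 100.0·3.800) / 24.10 = 519.8 µg/L.

520 µg/L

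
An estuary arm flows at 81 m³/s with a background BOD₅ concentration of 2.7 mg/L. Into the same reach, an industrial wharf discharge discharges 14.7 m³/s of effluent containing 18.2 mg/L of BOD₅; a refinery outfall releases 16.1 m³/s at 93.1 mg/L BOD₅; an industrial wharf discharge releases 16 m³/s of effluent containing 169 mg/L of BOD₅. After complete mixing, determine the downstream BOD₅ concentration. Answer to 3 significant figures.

36.7 mg/L

Mixed concentration C = ΣQC/ΣQ = (81.00·2.700 + 14.70·18.20 + 16.10·93.10 + 16.00·169.0) / 127.8 = 4689/127.8 = 36.69 mg/L.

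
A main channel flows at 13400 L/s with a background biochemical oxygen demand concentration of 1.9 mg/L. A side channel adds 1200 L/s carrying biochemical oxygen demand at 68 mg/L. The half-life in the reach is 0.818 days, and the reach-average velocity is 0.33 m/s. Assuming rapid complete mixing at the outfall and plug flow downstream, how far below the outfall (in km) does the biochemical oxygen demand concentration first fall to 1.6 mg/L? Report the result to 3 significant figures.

51.2 km

Flow-weighted average: C = (13400·1.900 + 1200·68.00) / 14600 = 107100/14600 = 7.333 mg/L.
Half-life 0.818 d → k = ln 2 / 0.818 = 0.8474 d⁻¹.
Set 7.333·exp(−k·t) = 1.6 → t = ln(7.333/1.6)/k = 155200 s = 43.12 h.
Distance = v·t = 0.33·155200 = 51220 m = 51.22 km.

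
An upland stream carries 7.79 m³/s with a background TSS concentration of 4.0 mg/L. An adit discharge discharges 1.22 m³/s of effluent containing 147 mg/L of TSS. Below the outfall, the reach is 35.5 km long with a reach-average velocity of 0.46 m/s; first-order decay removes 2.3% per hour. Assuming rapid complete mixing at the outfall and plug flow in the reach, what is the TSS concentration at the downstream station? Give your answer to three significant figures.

Mass balance: C = (7.790·4.000 + 1.220·147.0) / 9.010 = 210.5/9.010 = 23.36 mg/L.
Travel time t = 35.5·1000 / 0.46 = 77170 s = 21.44 h.
2.3%/h lost → k = −ln(1 − 0.023) = 0.02327 h⁻¹.
After decay, C = 23.36 × e^(−kt) = 23.36 × 0.6073 = 14.19 mg/L.

14.2 mg/L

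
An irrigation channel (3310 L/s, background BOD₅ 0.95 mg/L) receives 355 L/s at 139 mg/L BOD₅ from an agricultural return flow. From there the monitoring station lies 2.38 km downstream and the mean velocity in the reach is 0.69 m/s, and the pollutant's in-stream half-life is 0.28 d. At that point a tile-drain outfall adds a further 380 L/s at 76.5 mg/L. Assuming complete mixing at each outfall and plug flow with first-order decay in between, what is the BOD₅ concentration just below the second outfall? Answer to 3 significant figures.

18.9 mg/L

Conservation of mass: C = (3310·0.9500 + 355.0·139.0) / 3665 = 52490/3665 = 14.32 mg/L; combined flow 3665 L/s.
Travel time t = 2.38·1000 / 0.69 = 3449 s = 0.9581 h.
Half-life 0.28 d → k = ln 2 / 0.28 = 2.476 d⁻¹.
Decay over the reach: 14.32·exp(−kt) = 14.32·0.9059 = 12.97 mg/L.
Second outfall: C = (3665·12.97 + 380.0·76.50)/4045 = 18.94 mg/L.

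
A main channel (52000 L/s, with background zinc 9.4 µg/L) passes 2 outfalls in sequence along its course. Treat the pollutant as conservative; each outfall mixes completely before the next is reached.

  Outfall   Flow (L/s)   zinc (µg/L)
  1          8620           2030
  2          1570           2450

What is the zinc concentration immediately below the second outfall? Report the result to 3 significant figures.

351 µg/L

After outfall 1: Q = 52000 + 8620 = 60620 L/s; C = (52000·9.400 + 8620·2030)/60620 = 296.7 µg/L.
After outfall 2: Q = 60620 + 1570 = 62190 L/s; C = (60620·296.7 + 1570·2450)/62190 = 351.1 µg/L.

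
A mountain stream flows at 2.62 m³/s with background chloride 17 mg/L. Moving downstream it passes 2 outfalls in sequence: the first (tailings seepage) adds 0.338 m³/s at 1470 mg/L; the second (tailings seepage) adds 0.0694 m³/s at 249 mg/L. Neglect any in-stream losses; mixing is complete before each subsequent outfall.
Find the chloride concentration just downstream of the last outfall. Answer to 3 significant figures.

After outfall 1: Q = 2.620 + 0.3380 = 2.958 m³/s; C = (2.620·17.00 + 0.3380·1470)/2.958 = 183.0 mg/L.
After outfall 2: Q = 2.958 + 0.06940 = 3.027 m³/s; C = (2.958·183.0 + 0.06940·249.0)/3.027 = 184.5 mg/L.

185 mg/L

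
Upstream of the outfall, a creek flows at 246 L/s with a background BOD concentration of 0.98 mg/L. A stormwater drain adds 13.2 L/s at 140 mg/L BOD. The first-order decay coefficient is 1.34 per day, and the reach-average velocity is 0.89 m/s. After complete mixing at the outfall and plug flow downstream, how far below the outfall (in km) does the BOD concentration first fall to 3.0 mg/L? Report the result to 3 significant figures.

Conservation of mass: C = (246.0·0.9800 + 13.20·140.0) / 259.2 = 2089/259.2 = 8.060 mg/L.
Set 8.060·exp(−k·t) = 3.0 → t = ln(8.060/3.0)/k = 63720 s = 17.70 h.
Distance = v·t = 0.89·63720 = 56710 m = 56.71 km.

56.7 km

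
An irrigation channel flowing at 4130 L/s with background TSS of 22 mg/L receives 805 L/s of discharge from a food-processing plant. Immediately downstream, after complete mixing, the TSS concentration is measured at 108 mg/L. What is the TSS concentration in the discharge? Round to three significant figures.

Mass balance: 4130·22.00 + 805.0·Cₑ = 4935·108.0
→ Cₑ = (4935·108.0 − 4130·22.00) / 805.0 = 549.2 mg/L.

549 mg/L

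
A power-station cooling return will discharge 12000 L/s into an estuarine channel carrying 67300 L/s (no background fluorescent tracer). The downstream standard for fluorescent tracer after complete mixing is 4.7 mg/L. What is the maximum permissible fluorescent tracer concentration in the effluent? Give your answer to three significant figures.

31.1 mg/L

At the limit, (Qr·Cr + Qe·Cₑ)/(Qr + Qe) = 4.7:
Cₑ = (79300·4.7 − 67300·0) / 12000 = 31.06 mg/L.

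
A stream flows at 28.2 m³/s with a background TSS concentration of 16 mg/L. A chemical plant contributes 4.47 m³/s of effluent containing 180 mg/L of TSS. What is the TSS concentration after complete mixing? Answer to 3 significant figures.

38.4 mg/L

Conservation of mass: C = (28.20·16.00 + 4.470·180.0) / 32.67 = 1256/32.67 = 38.44 mg/L.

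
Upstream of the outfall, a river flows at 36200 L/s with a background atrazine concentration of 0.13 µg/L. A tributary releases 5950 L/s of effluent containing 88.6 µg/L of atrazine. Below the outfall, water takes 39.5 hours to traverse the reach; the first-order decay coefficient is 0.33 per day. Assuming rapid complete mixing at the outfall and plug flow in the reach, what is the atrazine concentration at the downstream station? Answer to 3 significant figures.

7.33 µg/L

Mixed concentration C = ΣQC/ΣQ = (36200·0.1300 + 5950·88.60) / 42150 = 531900/42150 = 12.62 µg/L.
Decay over the reach: 12.62·exp(−kt) = 12.62·0.5809 = 7.331 µg/L.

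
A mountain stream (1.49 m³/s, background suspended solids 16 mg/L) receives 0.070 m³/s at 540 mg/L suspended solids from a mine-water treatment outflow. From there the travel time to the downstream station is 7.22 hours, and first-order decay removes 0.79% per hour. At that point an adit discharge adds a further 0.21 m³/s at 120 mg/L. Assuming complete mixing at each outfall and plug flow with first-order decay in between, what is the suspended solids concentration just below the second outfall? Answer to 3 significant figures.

After mixing, C = (1.490·16.00 + 0.07000·540.0) / 1.560 = 61.64/1.560 = 39.51 mg/L; combined flow 1.560 m³/s.
0.79%/h lost → k = −ln(1 − 0.0079) = 0.007931 h⁻¹.
After decay, C = 39.51 × e^(−kt) = 39.51 × 0.9443 = 37.31 mg/L.
At the second outfall, C = (1.560·37.31 + 0.2100·120.0) / (1.560 + 0.2100) = 47.12 mg/L.

47.1 mg/L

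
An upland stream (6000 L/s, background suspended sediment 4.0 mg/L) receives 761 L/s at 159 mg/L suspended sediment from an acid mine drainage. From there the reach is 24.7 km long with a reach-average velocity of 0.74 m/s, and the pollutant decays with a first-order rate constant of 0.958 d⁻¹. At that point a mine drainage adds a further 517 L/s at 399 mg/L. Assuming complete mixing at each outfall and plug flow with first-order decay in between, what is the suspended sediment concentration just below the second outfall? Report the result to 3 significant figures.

42.1 mg/L

Flow-weighted average: C = (6000·4.000 + 761.0·159.0) / 6761 = 145000/6761 = 21.45 mg/L; combined flow 6761 L/s.
Travel time t = 24.7·1000 / 0.74 = 33380 s = 9.272 h.
Applying C = C₀e^(−kt): 21.45 × 0.6907 = 14.81 mg/L.
Second outfall: C = (6761·14.81 + 517.0·399.0)/7278 = 42.10 mg/L.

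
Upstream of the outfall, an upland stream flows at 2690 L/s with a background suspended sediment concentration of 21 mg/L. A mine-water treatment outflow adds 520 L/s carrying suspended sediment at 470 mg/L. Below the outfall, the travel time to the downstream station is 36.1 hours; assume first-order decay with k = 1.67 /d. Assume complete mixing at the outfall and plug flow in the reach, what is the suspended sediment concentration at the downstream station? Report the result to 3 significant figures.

Mass balance: C = (2690·21.00 + 520.0·470.0) / 3210 = 300900/3210 = 93.74 mg/L.
Applying C = C₀e^(−kt): 93.74 × 0.08111 = 7.603 mg/L.

7.60 mg/L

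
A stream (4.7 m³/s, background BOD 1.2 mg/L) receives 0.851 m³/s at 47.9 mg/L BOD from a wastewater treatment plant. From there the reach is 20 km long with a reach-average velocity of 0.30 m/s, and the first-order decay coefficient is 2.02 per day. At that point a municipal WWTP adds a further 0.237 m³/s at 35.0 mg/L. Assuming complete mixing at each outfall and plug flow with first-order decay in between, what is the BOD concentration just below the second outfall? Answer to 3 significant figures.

3.12 mg/L

After mixing, C = (4.700·1.200 + 0.8510·47.90) / 5.551 = 46.40/5.551 = 8.359 mg/L; combined flow 5.551 m³/s.
Travel time t = 20·1000 / 0.30 = 66670 s = 18.52 h.
First-order decay: C = 8.359·exp(−k·t) = 8.359·0.2104 = 1.759 mg/L.
At the second outfall, C = (5.551·1.759 + 0.2370·35.00) / (5.551 + 0.2370) = 3.120 mg/L.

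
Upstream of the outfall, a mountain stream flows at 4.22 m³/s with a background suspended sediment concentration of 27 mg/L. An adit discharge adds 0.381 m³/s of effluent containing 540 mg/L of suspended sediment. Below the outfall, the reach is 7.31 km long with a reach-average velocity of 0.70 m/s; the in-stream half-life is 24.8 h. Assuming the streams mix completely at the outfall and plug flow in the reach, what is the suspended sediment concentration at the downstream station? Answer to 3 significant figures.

Flow-weighted average: C = (4.220·27.00 + 0.3810·540.0) / 4.601 = 319.7/4.601 = 69.48 mg/L.
Travel time t = 7.31·1000 / 0.70 = 10440 s = 2.901 h.
Half-life 24.8 h → k = ln 2 / 24.8 = 0.02795 h⁻¹ = 0.6708 d⁻¹.
Applying C = C₀e^(−kt): 69.48 × 0.9221 = 64.07 mg/L.

64.1 mg/L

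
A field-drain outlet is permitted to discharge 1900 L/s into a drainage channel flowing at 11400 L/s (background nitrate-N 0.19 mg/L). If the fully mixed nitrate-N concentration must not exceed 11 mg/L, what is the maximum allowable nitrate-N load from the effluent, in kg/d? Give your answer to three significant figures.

Mass balance at the limit: 11400·0.1900 + 1900·Cₑ = 13300·11 → Cₑ = 75.86 mg/L.
1900 L/s = 1.900 m³/s. Load = 1.900 m³/s × 75.86 g/m³ × 86 400 s/d = 12450 kg/d.

12500 kg/d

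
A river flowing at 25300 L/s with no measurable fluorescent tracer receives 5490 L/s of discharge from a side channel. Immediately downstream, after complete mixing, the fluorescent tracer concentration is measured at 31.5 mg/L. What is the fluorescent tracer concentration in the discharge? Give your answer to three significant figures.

Mass balance: 25300·0 + 5490·Cₑ = 30790·31.50
→ Cₑ = (30790·31.50 − 25300·0) / 5490 = 176.7 mg/L.

177 mg/L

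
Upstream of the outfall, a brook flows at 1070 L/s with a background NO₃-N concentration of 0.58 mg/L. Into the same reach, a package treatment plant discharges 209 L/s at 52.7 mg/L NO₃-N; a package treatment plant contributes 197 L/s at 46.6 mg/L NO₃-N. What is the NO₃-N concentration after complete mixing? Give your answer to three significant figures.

14.1 mg/L

After mixing, C = (1070·0.5800 + 209.0·52.70 + 197.0·46.60) / 1476 = 20820/1476 = 14.10 mg/L.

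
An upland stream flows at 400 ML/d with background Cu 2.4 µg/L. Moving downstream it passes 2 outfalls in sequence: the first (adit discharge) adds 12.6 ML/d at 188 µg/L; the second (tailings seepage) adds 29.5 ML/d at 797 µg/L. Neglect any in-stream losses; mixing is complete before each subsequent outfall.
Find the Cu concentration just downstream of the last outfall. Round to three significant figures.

60.7 µg/L

Below outfall 1: Q → 412.6 ML/d, C = (400.0·2.400 + 12.60·188.0)/412.6 = 8.068 µg/L.
Below outfall 2: Q → 442.1 ML/d, C = (412.6·8.068 + 29.50·797.0)/442.1 = 60.71 µg/L.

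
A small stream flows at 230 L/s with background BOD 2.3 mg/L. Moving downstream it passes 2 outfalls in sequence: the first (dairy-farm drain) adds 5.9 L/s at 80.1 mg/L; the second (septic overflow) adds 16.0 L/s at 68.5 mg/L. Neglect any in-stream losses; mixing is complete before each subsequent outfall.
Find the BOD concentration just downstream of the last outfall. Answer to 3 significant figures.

8.33 mg/L

After outfall 1: Q = 230.0 + 5.900 = 235.9 L/s; C = (230.0·2.300 + 5.900·80.10)/235.9 = 4.246 mg/L.
After outfall 2: Q = 235.9 + 16.00 = 251.9 L/s; C = (235.9·4.246 + 16.00·68.50)/251.9 = 8.327 mg/L.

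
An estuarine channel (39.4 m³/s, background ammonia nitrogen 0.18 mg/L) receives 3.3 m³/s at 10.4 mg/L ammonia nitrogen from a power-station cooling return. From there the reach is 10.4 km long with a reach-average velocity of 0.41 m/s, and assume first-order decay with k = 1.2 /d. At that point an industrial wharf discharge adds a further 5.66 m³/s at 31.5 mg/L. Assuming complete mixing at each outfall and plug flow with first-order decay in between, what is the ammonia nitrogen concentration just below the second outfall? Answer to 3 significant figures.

After mixing, C = (39.40·0.1800 + 3.300·10.40) / 42.70 = 41.41/42.70 = 0.9698 mg/L; combined flow 42.70 m³/s.
Travel time t = 10.4·1000 / 0.41 = 25370 s = 7.046 h.
Applying C = C₀e^(−kt): 0.9698 × 0.7031 = 0.6819 mg/L.
At the second outfall, C = (42.70·0.6819 + 5.660·31.50) / (42.70 + 5.660) = 4.289 mg/L.

4.29 mg/L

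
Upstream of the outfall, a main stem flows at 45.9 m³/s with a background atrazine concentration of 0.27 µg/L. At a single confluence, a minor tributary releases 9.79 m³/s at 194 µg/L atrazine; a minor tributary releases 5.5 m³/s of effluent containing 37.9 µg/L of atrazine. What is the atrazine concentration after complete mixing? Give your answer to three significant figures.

After mixing, C = (45.90·0.2700 + 9.790·194.0 + 5.500·37.90) / 61.19 = 2120/61.19 = 34.65 µg/L.

34.6 µg/L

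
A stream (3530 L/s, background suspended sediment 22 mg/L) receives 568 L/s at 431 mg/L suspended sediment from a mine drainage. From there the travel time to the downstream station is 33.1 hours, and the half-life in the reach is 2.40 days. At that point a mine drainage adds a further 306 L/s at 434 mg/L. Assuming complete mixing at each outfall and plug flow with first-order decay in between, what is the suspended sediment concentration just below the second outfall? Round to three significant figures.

79.3 mg/L

Conservation of mass: C = (3530·22.00 + 568.0·431.0) / 4098 = 322500/4098 = 78.69 mg/L; combined flow 4098 L/s.
Half-life 2.40 d → k = ln 2 / 2.40 = 0.2888 d⁻¹.
First-order decay: C = 78.69·exp(−k·t) = 78.69·0.6714 = 52.84 mg/L.
At the second outfall, C = (4098·52.84 + 306.0·434.0) / (4098 + 306.0) = 79.32 mg/L.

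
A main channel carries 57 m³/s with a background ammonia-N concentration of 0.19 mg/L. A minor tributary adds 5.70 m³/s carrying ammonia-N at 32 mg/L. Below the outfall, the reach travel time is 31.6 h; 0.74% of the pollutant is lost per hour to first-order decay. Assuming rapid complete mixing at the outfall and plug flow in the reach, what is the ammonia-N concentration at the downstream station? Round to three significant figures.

2.44 mg/L

After mixing, C = (57.00·0.1900 + 5.700·32.00) / 62.70 = 193.2/62.70 = 3.082 mg/L.
0.74%/h lost → k = −ln(1 − 0.0074) = 0.007428 h⁻¹.
Decay over the reach: 3.082·exp(−kt) = 3.082·0.7908 = 2.437 mg/L.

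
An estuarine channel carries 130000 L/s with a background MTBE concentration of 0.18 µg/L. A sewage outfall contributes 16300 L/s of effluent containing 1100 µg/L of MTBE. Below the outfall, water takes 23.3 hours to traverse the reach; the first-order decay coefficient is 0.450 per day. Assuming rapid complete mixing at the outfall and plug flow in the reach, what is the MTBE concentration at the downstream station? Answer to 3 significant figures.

Mixed concentration C = ΣQC/ΣQ = (130000·0.1800 + 16300·1100) / 146300 = 17950000/146300 = 122.7 µg/L.
Decay over the reach: 122.7·exp(−kt) = 122.7·0.6461 = 79.28 µg/L.

79.3 µg/L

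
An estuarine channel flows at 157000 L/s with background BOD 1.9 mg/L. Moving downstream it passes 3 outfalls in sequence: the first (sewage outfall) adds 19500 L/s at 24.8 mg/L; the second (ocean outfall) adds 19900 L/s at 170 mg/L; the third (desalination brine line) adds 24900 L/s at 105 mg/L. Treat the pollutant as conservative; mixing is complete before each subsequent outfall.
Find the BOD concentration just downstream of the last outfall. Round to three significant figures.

30.6 mg/L

Outfall 1: combined Q = 176500 L/s; C = (157000·1.900 + 19500·24.80)/176500 = 4.430 mg/L.
Outfall 2: combined Q = 196400 L/s; C = (176500·4.430 + 19900·170.0)/196400 = 21.21 mg/L.
Outfall 3: combined Q = 221300 L/s; C = (196400·21.21 + 24900·105.0)/221300 = 30.63 mg/L.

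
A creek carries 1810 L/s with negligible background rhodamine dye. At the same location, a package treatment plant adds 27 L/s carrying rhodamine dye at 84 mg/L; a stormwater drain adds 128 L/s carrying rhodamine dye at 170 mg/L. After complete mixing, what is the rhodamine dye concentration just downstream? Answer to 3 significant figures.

12.2 mg/L

Conservation of mass: C = (1810·0 + 27.00·84.00 + 128.0·170.0) / 1965 = 24030/1965 = 12.23 mg/L.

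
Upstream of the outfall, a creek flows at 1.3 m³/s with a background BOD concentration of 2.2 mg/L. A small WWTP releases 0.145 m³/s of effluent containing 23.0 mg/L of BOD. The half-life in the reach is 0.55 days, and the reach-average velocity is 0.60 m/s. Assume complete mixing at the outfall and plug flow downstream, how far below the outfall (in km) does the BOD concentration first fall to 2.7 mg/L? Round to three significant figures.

Mass balance: C = (1.300·2.200 + 0.1450·23.00) / 1.445 = 6.195/1.445 = 4.287 mg/L.
Half-life 0.55 d → k = ln 2 / 0.55 = 1.260 d⁻¹.
Set 4.287·exp(−k·t) = 2.7 → t = ln(4.287/2.7)/k = 31700 s = 8.805 h.
Distance = v·t = 0.60·31700 = 19020 m = 19.02 km.

19.0 km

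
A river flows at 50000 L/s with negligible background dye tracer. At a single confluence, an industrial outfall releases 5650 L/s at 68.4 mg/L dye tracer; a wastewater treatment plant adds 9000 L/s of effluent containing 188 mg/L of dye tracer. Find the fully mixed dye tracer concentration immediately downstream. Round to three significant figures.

After mixing, C = (50000·0 + 5650·68.40 + 9000·188.0) / 64650 = 2078000/64650 = 32.15 mg/L.

32.1 mg/L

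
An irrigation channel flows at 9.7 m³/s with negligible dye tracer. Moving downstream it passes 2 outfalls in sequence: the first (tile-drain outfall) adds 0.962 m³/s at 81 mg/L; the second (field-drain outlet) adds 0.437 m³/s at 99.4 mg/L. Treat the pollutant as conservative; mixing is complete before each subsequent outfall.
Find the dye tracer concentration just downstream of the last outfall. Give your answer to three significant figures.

10.9 mg/L

After outfall 1: Q = 9.700 + 0.9620 = 10.66 m³/s; C = (9.700·0 + 0.9620·81.00)/10.66 = 7.308 mg/L.
After outfall 2: Q = 10.66 + 0.4370 = 11.10 m³/s; C = (10.66·7.308 + 0.4370·99.40)/11.10 = 10.93 mg/L.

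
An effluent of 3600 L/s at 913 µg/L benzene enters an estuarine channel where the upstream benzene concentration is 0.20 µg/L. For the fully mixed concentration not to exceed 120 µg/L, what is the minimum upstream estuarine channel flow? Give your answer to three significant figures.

23800 L/s

Set C_mix = 120: (Q·0.2000 + 3600·913.0) / (Q + 3600) = 120
→ Q = 3600·(913.0 − 120)/(120 − 0.2000) = 23830 L/s.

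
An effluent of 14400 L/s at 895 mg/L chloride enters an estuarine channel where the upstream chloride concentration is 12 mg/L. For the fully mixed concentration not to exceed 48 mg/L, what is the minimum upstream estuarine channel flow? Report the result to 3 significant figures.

339000 L/s

Set C_mix = 48: (Q·12.00 + 14400·895.0) / (Q + 14400) = 48
→ Q = 14400·(895.0 − 48)/(48 − 12.00) = 338800 L/s.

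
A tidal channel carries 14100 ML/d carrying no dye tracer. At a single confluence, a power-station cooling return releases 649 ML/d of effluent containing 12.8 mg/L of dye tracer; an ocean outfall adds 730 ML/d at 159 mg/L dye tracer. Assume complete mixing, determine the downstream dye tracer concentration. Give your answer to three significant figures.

8.04 mg/L

Mass balance: C = (14100·0 + 649.0·12.80 + 730.0·159.0) / 15480 = 124400/15480 = 8.035 mg/L.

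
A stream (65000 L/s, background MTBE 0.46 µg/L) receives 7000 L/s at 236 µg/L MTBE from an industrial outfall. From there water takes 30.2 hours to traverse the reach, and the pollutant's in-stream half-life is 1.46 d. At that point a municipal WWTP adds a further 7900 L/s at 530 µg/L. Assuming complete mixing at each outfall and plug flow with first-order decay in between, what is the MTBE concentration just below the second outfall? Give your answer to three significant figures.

64.0 µg/L

Mass balance: C = (65000·0.4600 + 7000·236.0) / 72000 = 1682000/72000 = 23.36 µg/L; combined flow 72000 L/s.
Half-life 1.46 d → k = ln 2 / 1.46 = 0.4748 d⁻¹.
First-order decay: C = 23.36·exp(−k·t) = 23.36·0.5502 = 12.85 µg/L.
At the second outfall, C = (72000·12.85 + 7900·530.0) / (72000 + 7900) = 63.99 µg/L.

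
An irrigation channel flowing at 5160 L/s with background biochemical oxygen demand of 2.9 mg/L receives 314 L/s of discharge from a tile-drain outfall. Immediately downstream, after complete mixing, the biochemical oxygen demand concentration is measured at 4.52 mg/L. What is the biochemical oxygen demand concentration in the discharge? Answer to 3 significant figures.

31.1 mg/L

Mass balance: 5160·2.900 + 314.0·Cₑ = 5474·4.520
→ Cₑ = (5474·4.520 − 5160·2.900) / 314.0 = 31.14 mg/L.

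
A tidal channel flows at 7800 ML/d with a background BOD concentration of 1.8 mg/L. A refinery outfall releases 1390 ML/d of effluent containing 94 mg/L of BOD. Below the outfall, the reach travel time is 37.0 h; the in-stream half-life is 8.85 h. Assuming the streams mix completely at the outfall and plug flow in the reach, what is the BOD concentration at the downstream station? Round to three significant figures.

Flow-weighted average: C = (7800·1.800 + 1390·94.00) / 9190 = 144700/9190 = 15.75 mg/L.
Half-life 8.85 h → k = ln 2 / 8.85 = 0.07832 h⁻¹ = 1.880 d⁻¹.
Applying C = C₀e^(−kt): 15.75 × 0.05514 = 0.8682 mg/L.

0.868 mg/L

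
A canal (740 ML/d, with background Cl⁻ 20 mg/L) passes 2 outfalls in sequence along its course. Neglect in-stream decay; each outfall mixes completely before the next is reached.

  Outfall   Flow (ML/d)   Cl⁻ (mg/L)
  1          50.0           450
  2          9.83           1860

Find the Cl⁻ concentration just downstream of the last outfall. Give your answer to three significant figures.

69.5 mg/L

Below outfall 1: Q → 790.0 ML/d, C = (740.0·20.00 + 50.00·450.0)/790.0 = 47.22 mg/L.
Below outfall 2: Q → 799.8 ML/d, C = (790.0·47.22 + 9.830·1860)/799.8 = 69.49 mg/L.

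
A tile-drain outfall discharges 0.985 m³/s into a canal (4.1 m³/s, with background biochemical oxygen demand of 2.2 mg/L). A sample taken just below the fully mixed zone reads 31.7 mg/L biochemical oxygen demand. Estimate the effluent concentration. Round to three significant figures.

Mass balance: 4.100·2.200 + 0.9850·Cₑ = 5.085·31.70
→ Cₑ = (5.085·31.70 − 4.100·2.200) / 0.9850 = 154.5 mg/L.

154 mg/L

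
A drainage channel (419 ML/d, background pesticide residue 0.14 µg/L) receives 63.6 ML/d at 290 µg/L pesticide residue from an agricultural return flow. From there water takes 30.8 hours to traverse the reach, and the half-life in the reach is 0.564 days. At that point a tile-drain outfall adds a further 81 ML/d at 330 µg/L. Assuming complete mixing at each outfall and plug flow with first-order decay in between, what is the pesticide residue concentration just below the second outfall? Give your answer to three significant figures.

54.2 µg/L

Flow-weighted average: C = (419.0·0.1400 + 63.60·290.0) / 482.6 = 18500/482.6 = 38.34 µg/L; combined flow 482.6 ML/d.
Half-life 0.564 d → k = ln 2 / 0.564 = 1.229 d⁻¹.
Decay over the reach: 38.34·exp(−kt) = 38.34·0.2066 = 7.919 µg/L.
At the second outfall, C = (482.6·7.919 + 81.00·330.0) / (482.6 + 81.00) = 54.21 µg/L.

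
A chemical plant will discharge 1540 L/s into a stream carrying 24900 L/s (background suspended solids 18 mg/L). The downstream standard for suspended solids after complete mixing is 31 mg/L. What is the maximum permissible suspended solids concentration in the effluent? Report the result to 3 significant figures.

241 mg/L

At the limit, (Qr·Cr + Qe·Cₑ)/(Qr + Qe) = 31:
Cₑ = (26440·31 − 24900·18.00) / 1540 = 241.2 mg/L.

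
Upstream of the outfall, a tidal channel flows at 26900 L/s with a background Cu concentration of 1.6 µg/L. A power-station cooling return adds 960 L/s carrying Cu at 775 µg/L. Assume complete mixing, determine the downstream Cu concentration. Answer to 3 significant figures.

Mass balance: C = (26900·1.600 + 960.0·775.0) / 27860 = 787000/27860 = 28.25 µg/L.

28.2 µg/L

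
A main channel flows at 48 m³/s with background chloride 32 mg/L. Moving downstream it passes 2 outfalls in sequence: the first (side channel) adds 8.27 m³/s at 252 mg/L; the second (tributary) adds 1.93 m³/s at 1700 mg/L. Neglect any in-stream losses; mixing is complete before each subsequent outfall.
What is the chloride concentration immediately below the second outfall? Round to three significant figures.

After outfall 1: Q = 48.00 + 8.270 = 56.27 m³/s; C = (48.00·32.00 + 8.270·252.0)/56.27 = 64.33 mg/L.
After outfall 2: Q = 56.27 + 1.930 = 58.20 m³/s; C = (56.27·64.33 + 1.930·1700)/58.20 = 118.6 mg/L.

119 mg/L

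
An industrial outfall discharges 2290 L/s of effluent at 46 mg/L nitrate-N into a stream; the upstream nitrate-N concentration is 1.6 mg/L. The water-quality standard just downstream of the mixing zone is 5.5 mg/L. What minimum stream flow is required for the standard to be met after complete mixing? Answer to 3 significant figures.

23800 L/s

Set C_mix = 5.5: (Q·1.600 + 2290·46.00) / (Q + 2290) = 5.5
→ Q = 2290·(46.00 − 5.5)/(5.5 − 1.600) = 23780 L/s.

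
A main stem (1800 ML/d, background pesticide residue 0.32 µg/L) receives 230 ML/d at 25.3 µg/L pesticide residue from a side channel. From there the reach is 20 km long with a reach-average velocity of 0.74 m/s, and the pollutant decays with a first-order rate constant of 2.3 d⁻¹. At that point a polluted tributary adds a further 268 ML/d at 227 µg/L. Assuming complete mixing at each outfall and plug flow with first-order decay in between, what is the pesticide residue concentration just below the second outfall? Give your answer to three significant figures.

27.8 µg/L

Conservation of mass: C = (1800·0.3200 + 230.0·25.30) / 2030 = 6395/2030 = 3.150 µg/L; combined flow 2030 ML/d.
Travel time t = 20·1000 / 0.74 = 27030 s = 7.508 h.
Decay over the reach: 3.150·exp(−kt) = 3.150·0.4870 = 1.534 µg/L.
Second outfall: C = (2030·1.534 + 268.0·227.0)/2298 = 27.83 µg/L.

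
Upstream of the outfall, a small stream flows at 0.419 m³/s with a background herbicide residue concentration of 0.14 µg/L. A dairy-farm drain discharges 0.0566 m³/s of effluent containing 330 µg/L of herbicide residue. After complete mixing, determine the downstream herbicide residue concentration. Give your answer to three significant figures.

39.4 µg/L

Mass balance: C = (0.4190·0.1400 + 0.05660·330.0) / 0.4756 = 18.74/0.4756 = 39.40 µg/L.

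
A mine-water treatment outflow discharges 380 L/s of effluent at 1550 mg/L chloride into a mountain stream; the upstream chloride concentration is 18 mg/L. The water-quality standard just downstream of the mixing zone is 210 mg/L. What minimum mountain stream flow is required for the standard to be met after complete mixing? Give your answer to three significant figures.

Set C_mix = 210: (Q·18.00 + 380.0·1550) / (Q + 380.0) = 210
→ Q = 380.0·(1550 − 210)/(210 − 18.00) = 2652 L/s.

2650 L/s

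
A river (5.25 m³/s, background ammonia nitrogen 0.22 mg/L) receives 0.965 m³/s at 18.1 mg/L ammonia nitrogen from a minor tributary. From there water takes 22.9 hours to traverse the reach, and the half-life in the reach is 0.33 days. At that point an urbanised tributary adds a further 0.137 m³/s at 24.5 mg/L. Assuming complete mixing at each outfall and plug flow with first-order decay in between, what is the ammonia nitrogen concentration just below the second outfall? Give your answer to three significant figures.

0.924 mg/L

Mixed concentration C = ΣQC/ΣQ = (5.250·0.2200 + 0.9650·18.10) / 6.215 = 18.62/6.215 = 2.996 mg/L; combined flow 6.215 m³/s.
Half-life 0.33 d → k = ln 2 / 0.33 = 2.100 d⁻¹.
First-order decay: C = 2.996·exp(−k·t) = 2.996·0.1348 = 0.4038 mg/L.
At the second outfall, C = (6.215·0.4038 + 0.1370·24.50) / (6.215 + 0.1370) = 0.9235 mg/L.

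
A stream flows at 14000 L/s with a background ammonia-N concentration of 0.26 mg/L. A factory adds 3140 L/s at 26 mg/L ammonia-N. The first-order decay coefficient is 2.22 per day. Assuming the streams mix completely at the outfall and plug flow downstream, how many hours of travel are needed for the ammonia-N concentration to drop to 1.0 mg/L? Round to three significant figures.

17.3 h

Conservation of mass: C = (14000·0.2600 + 3140·26.00) / 17140 = 85280/17140 = 4.975 mg/L.
4.975·exp(−k·t) = 1.0 → t = ln(4.975/1.0)/k = 62450 s = 17.35 h.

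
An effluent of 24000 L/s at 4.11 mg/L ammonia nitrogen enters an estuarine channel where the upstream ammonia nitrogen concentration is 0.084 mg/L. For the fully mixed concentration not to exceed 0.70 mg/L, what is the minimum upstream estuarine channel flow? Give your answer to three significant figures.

133000 L/s

Set C_mix = 0.70: (Q·0.08400 + 24000·4.110) / (Q + 24000) = 0.70
→ Q = 24000·(4.110 − 0.70)/(0.70 − 0.08400) = 132900 L/s.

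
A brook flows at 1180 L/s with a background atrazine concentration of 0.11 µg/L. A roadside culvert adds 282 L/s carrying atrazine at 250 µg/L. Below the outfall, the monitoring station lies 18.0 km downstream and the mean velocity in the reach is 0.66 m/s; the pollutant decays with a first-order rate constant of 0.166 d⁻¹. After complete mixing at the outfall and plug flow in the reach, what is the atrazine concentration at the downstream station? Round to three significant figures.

45.8 µg/L

After mixing, C = (1180·0.1100 + 282.0·250.0) / 1462 = 70630/1462 = 48.31 µg/L.
Travel time t = 18.0·1000 / 0.66 = 27270 s = 7.576 h.
First-order decay: C = 48.31·exp(−k·t) = 48.31·0.9490 = 45.84 µg/L.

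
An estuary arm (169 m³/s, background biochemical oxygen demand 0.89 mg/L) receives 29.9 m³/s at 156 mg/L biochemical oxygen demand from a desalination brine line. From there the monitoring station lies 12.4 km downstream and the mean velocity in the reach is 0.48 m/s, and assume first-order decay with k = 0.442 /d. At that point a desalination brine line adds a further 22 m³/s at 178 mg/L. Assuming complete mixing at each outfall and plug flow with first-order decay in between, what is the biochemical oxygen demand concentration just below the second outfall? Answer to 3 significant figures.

36.8 mg/L

Mixed concentration C = ΣQC/ΣQ = (169.0·0.8900 + 29.90·156.0) / 198.9 = 4815/198.9 = 24.21 mg/L; combined flow 198.9 m³/s.
Travel time t = 12.4·1000 / 0.48 = 25830 s = 7.176 h.
Decay over the reach: 24.21·exp(−kt) = 24.21·0.8762 = 21.21 mg/L.
Second outfall: C = (198.9·21.21 + 22.00·178.0)/220.9 = 36.83 mg/L.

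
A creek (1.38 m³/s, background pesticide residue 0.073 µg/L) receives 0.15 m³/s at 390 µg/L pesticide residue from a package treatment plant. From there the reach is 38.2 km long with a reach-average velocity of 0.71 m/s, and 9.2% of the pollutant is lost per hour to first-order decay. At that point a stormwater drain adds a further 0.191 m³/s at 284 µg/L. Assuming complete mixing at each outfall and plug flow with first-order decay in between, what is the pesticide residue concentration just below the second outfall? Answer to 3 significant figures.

39.6 µg/L

Flow-weighted average: C = (1.380·0.07300 + 0.1500·390.0) / 1.530 = 58.60/1.530 = 38.30 µg/L; combined flow 1.530 m³/s.
Travel time t = 38.2·1000 / 0.71 = 53800 s = 14.95 h.
9.2%/h lost → k = −ln(1 − 0.092) = 0.09651 h⁻¹.
First-order decay: C = 38.30·exp(−k·t) = 38.30·0.2364 = 9.053 µg/L.
At the second outfall, C = (1.530·9.053 + 0.1910·284.0) / (1.530 + 0.1910) = 39.57 µg/L.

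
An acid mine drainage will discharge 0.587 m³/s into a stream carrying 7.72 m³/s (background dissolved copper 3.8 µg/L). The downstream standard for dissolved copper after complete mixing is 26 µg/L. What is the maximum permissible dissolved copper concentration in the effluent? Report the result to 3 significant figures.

At the limit, (Qr·Cr + Qe·Cₑ)/(Qr + Qe) = 26:
Cₑ = (8.307·26 − 7.720·3.800) / 0.5870 = 318.0 µg/L.

318 µg/L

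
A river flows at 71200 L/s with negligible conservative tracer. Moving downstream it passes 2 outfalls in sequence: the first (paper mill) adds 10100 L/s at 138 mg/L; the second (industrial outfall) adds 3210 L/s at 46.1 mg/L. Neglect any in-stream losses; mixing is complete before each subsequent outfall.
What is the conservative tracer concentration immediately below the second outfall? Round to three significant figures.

18.2 mg/L

Below outfall 1: Q → 81300 L/s, C = (71200·0 + 10100·138.0)/81300 = 17.14 mg/L.
Below outfall 2: Q → 84510 L/s, C = (81300·17.14 + 3210·46.10)/84510 = 18.24 mg/L.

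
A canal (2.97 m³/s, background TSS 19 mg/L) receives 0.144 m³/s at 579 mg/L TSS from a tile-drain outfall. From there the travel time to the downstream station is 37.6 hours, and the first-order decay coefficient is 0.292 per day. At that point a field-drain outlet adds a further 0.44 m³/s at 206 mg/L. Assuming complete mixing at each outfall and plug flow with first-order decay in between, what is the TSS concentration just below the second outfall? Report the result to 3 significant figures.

50.4 mg/L

Conservation of mass: C = (2.970·19.00 + 0.1440·579.0) / 3.114 = 139.8/3.114 = 44.90 mg/L; combined flow 3.114 m³/s.
Decay over the reach: 44.90·exp(−kt) = 44.90·0.6329 = 28.41 mg/L.
Second outfall: C = (3.114·28.41 + 0.4400·206.0)/3.554 = 50.40 mg/L.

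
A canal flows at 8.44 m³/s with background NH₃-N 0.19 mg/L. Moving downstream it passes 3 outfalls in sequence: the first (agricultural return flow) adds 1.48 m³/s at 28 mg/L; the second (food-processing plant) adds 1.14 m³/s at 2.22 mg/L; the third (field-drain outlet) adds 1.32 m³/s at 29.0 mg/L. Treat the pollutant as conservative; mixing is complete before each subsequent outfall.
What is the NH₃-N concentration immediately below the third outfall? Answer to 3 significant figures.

Below outfall 1: Q → 9.920 m³/s, C = (8.440·0.1900 + 1.480·28.00)/9.920 = 4.339 mg/L.
Below outfall 2: Q → 11.06 m³/s, C = (9.920·4.339 + 1.140·2.220)/11.06 = 4.121 mg/L.
Below outfall 3: Q → 12.38 m³/s, C = (11.06·4.121 + 1.320·29.00)/12.38 = 6.773 mg/L.

6.77 mg/L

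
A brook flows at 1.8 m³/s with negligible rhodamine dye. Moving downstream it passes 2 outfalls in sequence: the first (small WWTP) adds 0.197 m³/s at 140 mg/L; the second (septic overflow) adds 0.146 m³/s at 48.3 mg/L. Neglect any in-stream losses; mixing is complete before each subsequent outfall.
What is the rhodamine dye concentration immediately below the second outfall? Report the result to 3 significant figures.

After outfall 1: Q = 1.800 + 0.1970 = 1.997 m³/s; C = (1.800·0 + 0.1970·140.0)/1.997 = 13.81 mg/L.
After outfall 2: Q = 1.997 + 0.1460 = 2.143 m³/s; C = (1.997·13.81 + 0.1460·48.30)/2.143 = 16.16 mg/L.

16.2 mg/L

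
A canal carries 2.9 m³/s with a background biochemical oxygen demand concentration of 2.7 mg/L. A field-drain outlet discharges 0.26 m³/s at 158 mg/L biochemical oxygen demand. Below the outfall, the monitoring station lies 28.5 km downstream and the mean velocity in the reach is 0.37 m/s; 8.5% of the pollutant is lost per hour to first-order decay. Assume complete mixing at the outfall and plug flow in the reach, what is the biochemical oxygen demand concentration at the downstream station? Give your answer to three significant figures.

Conservation of mass: C = (2.900·2.700 + 0.2600·158.0) / 3.160 = 48.91/3.160 = 15.48 mg/L.
Travel time t = 28.5·1000 / 0.37 = 77030 s = 21.40 h.
8.5%/h lost → k = −ln(1 − 0.085) = 0.08883 h⁻¹.
Applying C = C₀e^(−kt): 15.48 × 0.1495 = 2.313 mg/L.

2.31 mg/L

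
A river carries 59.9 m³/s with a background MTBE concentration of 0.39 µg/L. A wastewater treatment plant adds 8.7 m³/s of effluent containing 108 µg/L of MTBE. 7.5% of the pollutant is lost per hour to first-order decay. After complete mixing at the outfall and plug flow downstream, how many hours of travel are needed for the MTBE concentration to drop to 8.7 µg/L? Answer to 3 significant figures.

Mass balance: C = (59.90·0.3900 + 8.700·108.0) / 68.60 = 963.0/68.60 = 14.04 µg/L.
7.5%/h lost → k = −ln(1 − 0.075) = 0.07796 h⁻¹.
14.04·exp(−k·t) = 8.7 → t = ln(14.04/8.7)/k = 22090 s = 6.136 h.

6.14 h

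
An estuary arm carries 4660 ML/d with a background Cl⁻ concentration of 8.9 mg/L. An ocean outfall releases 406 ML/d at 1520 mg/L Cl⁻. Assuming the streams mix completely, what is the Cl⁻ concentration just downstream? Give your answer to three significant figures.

Mass balance: C = (4660·8.900 + 406.0·1520) / 5066 = 658600/5066 = 130.0 mg/L.

130 mg/L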